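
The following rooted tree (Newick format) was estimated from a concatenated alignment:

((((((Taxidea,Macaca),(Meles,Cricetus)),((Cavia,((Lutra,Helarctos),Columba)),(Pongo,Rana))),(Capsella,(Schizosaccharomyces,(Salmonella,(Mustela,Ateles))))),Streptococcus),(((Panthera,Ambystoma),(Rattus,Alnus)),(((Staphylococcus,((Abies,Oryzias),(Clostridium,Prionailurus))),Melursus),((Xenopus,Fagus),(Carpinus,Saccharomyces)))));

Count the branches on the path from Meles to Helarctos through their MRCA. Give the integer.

The MRCA of Meles and Helarctos is the node subtending (((Taxidea,Macaca),(Meles,Cricetus)),((Cavia,((Lutra,Helarctos),Columba)),(Pongo,Rana))).
From Meles up to that node: 3 branches. From Helarctos up to the same node: 5 branches. Total: 3 + 5 = 8.

8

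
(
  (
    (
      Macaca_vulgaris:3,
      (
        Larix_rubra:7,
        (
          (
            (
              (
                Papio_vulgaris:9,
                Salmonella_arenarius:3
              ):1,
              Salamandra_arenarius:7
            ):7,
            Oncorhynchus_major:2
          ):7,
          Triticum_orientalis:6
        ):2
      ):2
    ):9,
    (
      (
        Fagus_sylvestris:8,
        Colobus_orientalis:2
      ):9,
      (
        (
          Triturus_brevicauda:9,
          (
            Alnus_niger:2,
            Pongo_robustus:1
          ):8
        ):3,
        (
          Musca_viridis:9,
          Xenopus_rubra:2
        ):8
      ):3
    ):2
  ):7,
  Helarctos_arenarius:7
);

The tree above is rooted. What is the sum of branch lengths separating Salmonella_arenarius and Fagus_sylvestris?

50

The path runs Salmonella_arenarius → … → MRCA → … → Fagus_sylvestris; the MRCA is the node subtending ((Macaca_vulgaris,(Larix_rubra,((((Papio_vulgaris,Salmonella_arenarius),Salamandra_arenarius),Oncorhynchus_major),Triticum_orientalis))),((Fagus_sylvestris,Colobus_orientalis),((Triturus_brevicauda,(Alnus_niger,Pongo_robustus)),(Musca_viridis,Xenopus_rubra)))).
Branch lengths along that path: 3 + 1 + 7 + 7 + 2 + 2 + 9 + 2 + 9 + 8 = 50.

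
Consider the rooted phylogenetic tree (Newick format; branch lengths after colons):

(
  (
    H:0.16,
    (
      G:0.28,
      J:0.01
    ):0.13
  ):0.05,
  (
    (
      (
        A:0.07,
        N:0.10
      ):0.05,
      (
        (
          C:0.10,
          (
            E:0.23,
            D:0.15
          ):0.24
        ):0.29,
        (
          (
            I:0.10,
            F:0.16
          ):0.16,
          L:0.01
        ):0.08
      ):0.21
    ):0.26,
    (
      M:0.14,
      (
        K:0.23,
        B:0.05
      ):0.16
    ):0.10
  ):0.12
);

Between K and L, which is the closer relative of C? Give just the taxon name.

The MRCA of C and L subtends ((C,(E,D)),((I,F),L)) (6 taxa).
The MRCA of C and K subtends (((A,N),((C,(E,D)),((I,F),L))),(M,(K,B))) (11 taxa).
The first is nested inside the second, so C shares a more recent common ancestor with L.

L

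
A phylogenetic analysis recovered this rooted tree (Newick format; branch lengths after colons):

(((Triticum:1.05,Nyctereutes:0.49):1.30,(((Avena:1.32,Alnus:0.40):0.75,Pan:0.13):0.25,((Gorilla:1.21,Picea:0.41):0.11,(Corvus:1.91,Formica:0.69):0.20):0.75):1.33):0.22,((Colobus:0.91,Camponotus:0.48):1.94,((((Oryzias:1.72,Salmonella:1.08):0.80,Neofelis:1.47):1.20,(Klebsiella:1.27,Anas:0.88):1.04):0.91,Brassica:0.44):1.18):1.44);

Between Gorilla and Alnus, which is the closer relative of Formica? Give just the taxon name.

The MRCA of Formica and Gorilla subtends ((Gorilla,Picea),(Corvus,Formica)) (4 taxa).
The MRCA of Formica and Alnus subtends (((Avena,Alnus),Pan),((Gorilla,Picea),(Corvus,Formica))) (7 taxa).
The first is nested inside the second, so Formica shares a more recent common ancestor with Gorilla.

Gorilla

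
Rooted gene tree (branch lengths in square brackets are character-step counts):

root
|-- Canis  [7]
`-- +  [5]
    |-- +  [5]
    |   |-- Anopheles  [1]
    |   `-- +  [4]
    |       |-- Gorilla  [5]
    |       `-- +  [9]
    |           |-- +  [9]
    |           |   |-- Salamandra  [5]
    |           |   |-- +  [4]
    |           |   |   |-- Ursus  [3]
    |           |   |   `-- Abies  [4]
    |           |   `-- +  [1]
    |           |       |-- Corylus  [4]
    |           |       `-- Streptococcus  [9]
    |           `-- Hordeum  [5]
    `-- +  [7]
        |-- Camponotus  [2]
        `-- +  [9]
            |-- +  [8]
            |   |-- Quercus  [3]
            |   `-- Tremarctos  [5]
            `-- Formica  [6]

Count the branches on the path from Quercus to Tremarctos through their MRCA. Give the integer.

The MRCA of Quercus and Tremarctos is the node subtending (Quercus,Tremarctos).
From Quercus up to that node: 1 branch. From Tremarctos up to the same node: 1 branch. Total: 1 + 1 = 2.

2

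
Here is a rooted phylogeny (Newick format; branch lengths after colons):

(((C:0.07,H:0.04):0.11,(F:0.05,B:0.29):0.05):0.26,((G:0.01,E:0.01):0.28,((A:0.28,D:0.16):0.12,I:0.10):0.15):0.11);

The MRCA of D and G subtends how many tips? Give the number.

5

The MRCA of D and G is the node subtending ((G,E),((A,D),I)).
That clade contains 5 terminal taxa: A, D, E, G, I.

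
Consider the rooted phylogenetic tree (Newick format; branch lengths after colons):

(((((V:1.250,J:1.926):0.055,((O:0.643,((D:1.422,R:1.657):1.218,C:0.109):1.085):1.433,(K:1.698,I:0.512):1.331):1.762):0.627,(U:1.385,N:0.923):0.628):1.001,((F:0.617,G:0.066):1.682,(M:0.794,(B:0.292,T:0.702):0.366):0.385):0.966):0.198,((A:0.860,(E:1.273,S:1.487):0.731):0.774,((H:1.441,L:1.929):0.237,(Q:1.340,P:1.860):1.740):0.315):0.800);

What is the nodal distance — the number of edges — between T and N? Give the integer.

The MRCA of T and N is the node subtending ((((V,J),((O,((D,R),C)),(K,I))),(U,N)),((F,G),(M,(B,T)))).
From T up to that node: 4 branches. From N up to the same node: 3 branches. Total: 4 + 3 = 7.

7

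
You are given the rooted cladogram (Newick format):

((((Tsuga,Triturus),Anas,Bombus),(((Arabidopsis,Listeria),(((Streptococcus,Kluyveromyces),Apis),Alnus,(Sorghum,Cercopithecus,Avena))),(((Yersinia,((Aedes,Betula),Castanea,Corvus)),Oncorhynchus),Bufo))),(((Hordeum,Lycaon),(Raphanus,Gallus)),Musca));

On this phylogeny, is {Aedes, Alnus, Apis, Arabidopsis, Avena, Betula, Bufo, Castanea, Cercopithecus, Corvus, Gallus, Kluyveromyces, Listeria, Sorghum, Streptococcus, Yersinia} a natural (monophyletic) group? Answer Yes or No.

No

The MRCA of the listed taxa is the root, so the smallest clade containing them is the whole tree.
That clade also contains Anas, Bombus, Hordeum, Lycaon, Musca, Oncorhynchus, Raphanus, Triturus, Tsuga, which are not in the proposed group, so the group is not monophyletic.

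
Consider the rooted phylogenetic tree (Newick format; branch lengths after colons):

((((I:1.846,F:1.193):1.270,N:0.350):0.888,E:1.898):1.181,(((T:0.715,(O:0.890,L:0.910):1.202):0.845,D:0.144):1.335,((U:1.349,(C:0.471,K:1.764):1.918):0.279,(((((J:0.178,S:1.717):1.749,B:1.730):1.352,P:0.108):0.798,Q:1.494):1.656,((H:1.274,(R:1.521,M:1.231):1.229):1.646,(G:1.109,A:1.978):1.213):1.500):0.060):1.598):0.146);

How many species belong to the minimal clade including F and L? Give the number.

The MRCA of F and L is the root, so the clade is the entire tree.
That clade contains 21 terminal taxa: A, B, C, D, E, F, G, H, I, J, K, L, M, N, O, P, Q, R, S, T, U.

21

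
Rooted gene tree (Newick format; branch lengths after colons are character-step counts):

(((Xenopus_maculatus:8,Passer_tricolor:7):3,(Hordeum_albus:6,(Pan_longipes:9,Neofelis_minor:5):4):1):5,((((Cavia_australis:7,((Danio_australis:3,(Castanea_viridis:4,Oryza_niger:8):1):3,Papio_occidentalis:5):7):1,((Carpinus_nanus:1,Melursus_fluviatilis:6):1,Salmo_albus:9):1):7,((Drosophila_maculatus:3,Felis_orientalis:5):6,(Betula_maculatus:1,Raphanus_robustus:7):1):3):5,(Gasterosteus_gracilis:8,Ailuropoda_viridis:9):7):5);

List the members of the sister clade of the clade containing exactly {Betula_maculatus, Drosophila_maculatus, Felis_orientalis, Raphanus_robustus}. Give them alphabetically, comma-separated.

Carpinus_nanus, Castanea_viridis, Cavia_australis, Danio_australis, Melursus_fluviatilis, Oryza_niger, Papio_occidentalis, Salmo_albus

The clade containing exactly {Betula_maculatus, Drosophila_maculatus, Felis_orientalis, Raphanus_robustus} attaches to the tree at the node subtending (((Cavia_australis,((Danio_australis,(Castanea_viridis,Oryza_niger)),Papio_occidentalis)),((Carpinus_nanus,Melursus_fluviatilis),Salmo_albus)),((Drosophila_maculatus,Felis_orientalis),(Betula_maculatus,Raphanus_robustus))).
The other lineage descending from that same node — the sister group — is ((Cavia_australis,((Danio_australis,(Castanea_viridis,Oryza_niger)),Papio_occidentalis)),((Carpinus_nanus,Melursus_fluviatilis),Salmo_albus)); its 8 tips in alphabetical order are the answer.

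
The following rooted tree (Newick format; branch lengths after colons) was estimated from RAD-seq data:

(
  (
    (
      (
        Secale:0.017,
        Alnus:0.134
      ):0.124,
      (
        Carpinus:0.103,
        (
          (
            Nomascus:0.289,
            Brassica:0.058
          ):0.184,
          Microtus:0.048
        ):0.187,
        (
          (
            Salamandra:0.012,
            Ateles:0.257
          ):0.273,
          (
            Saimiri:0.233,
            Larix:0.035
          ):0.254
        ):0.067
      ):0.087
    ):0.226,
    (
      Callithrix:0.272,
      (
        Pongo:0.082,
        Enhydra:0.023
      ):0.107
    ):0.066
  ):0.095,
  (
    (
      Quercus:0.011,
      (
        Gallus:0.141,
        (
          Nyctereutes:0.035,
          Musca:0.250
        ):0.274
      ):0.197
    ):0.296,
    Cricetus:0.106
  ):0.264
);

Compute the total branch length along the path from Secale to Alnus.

0.151

The path runs Secale → … → MRCA → … → Alnus; the MRCA is the node subtending (Secale,Alnus).
Branch lengths along that path: 0.017 + 0.134 = 0.151.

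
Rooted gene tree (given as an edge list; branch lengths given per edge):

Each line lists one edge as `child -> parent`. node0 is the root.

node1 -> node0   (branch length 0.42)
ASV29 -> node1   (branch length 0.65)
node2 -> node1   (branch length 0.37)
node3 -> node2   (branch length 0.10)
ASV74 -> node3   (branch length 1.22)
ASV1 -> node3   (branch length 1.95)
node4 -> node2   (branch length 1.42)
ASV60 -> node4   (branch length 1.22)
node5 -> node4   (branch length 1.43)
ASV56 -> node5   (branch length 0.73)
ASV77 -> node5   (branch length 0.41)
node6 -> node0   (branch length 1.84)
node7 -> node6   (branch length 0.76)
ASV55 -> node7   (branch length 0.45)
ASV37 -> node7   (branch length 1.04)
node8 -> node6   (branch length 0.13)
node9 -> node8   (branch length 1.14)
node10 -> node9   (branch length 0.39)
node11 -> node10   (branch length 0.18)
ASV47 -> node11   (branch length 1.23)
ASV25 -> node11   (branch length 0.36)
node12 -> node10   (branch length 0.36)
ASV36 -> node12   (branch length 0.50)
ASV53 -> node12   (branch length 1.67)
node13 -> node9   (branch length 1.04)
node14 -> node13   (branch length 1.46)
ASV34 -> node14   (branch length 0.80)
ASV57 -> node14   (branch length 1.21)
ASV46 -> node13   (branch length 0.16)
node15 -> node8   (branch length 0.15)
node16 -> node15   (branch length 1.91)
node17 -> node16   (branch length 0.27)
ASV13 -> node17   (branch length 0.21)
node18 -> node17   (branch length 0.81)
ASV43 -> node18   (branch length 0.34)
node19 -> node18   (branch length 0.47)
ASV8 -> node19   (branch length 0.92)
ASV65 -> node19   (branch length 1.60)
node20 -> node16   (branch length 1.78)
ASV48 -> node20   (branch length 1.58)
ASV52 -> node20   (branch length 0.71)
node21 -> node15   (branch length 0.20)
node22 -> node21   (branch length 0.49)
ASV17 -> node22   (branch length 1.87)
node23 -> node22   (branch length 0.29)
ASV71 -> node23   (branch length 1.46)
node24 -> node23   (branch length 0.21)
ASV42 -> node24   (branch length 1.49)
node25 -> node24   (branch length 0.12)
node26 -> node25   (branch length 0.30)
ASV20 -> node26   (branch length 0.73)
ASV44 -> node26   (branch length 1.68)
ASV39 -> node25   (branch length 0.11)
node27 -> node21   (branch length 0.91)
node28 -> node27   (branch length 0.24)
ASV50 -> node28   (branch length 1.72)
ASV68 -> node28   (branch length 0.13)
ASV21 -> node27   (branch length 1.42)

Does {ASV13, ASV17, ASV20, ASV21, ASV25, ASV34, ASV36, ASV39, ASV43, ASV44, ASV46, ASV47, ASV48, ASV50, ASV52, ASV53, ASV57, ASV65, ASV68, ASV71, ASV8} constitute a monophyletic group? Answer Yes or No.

The MRCA of the listed taxa subtends ((((ASV47,ASV25),(ASV36,ASV53)),((ASV34,ASV57),ASV46)),(((ASV13,(ASV43,(ASV8,ASV65))),(ASV48,ASV52)),((ASV17,(ASV71,(ASV42,((ASV20,ASV44),ASV39)))),((ASV50,ASV68),ASV21)))).
That clade also contains ASV42, which is not in the proposed group, so the group is not monophyletic.

No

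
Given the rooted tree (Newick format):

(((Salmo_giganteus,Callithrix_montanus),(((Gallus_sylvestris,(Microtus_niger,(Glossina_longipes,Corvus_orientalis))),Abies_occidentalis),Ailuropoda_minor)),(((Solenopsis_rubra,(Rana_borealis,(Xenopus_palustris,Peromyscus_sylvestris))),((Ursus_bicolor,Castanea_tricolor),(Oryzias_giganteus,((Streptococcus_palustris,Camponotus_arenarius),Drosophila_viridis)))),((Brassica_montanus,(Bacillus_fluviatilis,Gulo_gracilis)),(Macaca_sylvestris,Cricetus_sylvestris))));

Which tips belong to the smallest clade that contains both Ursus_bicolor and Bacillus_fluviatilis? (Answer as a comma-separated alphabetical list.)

Bacillus_fluviatilis, Brassica_montanus, Camponotus_arenarius, Castanea_tricolor, Cricetus_sylvestris, Drosophila_viridis, Gulo_gracilis, Macaca_sylvestris, Oryzias_giganteus, Peromyscus_sylvestris, Rana_borealis, Solenopsis_rubra, Streptococcus_palustris, Ursus_bicolor, Xenopus_palustris

Tracing Ursus_bicolor: it sits inside (Ursus_bicolor,Castanea_tricolor).
Tracing Bacillus_fluviatilis: it sits inside (Bacillus_fluviatilis,Gulo_gracilis).
The smallest clade enclosing both is (((Solenopsis_rubra,(Rana_borealis,(Xenopus_palustris,Peromyscus_sylvestris))),((Ursus_bicolor,Castanea_tricolor),(Oryzias_giganteus,((Streptococcus_palustris,Camponotus_arenarius),Drosophila_viridis)))),((Brassica_montanus,(Bacillus_fluviatilis,Gulo_gracilis)),(Macaca_sylvestris,Cricetus_sylvestris))); the answer is its 15 terminal taxa in alphabetical order.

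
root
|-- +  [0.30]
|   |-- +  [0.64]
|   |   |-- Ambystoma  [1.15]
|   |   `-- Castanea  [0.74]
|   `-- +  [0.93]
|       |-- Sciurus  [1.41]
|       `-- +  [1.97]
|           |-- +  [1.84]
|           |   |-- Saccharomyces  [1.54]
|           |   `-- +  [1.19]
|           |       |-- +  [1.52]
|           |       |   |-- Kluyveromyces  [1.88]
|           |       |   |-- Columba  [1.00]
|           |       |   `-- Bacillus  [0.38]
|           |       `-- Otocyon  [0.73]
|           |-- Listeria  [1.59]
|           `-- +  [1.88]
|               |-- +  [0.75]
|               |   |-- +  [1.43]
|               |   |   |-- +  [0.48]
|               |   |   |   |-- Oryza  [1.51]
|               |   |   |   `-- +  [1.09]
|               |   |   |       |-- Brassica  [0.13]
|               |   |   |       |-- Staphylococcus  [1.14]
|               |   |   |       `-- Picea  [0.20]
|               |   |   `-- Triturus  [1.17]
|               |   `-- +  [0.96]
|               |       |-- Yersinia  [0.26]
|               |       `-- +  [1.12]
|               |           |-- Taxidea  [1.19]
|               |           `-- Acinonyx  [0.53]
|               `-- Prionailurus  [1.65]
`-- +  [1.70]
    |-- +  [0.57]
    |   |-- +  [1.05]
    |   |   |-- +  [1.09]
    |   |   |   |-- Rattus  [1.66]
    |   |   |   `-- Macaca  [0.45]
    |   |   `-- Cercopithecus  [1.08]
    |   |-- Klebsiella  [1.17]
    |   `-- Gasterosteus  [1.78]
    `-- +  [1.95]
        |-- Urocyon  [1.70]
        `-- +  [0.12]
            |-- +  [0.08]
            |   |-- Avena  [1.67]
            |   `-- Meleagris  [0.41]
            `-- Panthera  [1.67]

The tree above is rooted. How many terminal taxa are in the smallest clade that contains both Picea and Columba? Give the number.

15

The MRCA of Picea and Columba is the node subtending ((Saccharomyces,((Kluyveromyces,Columba,Bacillus),Otocyon)),Listeria,((((Oryza,(Brassica,Staphylococcus,Picea)),Triturus),(Yersinia,(Taxidea,Acinonyx))),Prionailurus)).
That clade contains 15 terminal taxa: Acinonyx, Bacillus, Brassica, Columba, Kluyveromyces, Listeria, Oryza, Otocyon, Picea, Prionailurus, Saccharomyces, Staphylococcus, Taxidea, Triturus, Yersinia.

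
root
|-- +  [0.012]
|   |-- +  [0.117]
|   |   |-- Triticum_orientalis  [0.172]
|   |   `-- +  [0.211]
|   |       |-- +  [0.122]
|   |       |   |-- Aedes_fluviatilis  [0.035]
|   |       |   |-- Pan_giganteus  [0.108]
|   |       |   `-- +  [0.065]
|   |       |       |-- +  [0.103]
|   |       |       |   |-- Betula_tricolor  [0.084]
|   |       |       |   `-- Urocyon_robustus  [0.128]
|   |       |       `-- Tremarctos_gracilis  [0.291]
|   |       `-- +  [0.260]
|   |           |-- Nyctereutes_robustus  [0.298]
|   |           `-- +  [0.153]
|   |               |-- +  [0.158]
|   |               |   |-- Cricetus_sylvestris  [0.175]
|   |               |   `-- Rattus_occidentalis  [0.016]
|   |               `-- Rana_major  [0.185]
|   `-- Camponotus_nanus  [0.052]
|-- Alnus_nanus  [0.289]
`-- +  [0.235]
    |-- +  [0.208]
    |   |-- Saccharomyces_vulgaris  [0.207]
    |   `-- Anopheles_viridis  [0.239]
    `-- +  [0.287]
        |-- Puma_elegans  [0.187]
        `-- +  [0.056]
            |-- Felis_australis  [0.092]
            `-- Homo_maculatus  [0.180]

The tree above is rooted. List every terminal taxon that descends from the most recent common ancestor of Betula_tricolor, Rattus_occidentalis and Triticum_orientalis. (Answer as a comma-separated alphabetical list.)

Tracing Betula_tricolor: it sits inside (Betula_tricolor,Urocyon_robustus).
Tracing Rattus_occidentalis: it sits inside (Cricetus_sylvestris,Rattus_occidentalis).
Tracing Triticum_orientalis: it sits inside (Triticum_orientalis,((Aedes_fluviatilis,Pan_giganteus,((Betula_tricolor,Urocyon_robustus),Tremarctos_gracilis)),(Nyctereutes_robustus,((Cricetus_sylvestris,Rattus_occidentalis),Rana_major)))).
The smallest clade enclosing all 3 is (Triticum_orientalis,((Aedes_fluviatilis,Pan_giganteus,((Betula_tricolor,Urocyon_robustus),Tremarctos_gracilis)),(Nyctereutes_robustus,((Cricetus_sylvestris,Rattus_occidentalis),Rana_major)))); the answer is its 10 terminal taxa in alphabetical order.

Aedes_fluviatilis, Betula_tricolor, Cricetus_sylvestris, Nyctereutes_robustus, Pan_giganteus, Rana_major, Rattus_occidentalis, Tremarctos_gracilis, Triticum_orientalis, Urocyon_robustus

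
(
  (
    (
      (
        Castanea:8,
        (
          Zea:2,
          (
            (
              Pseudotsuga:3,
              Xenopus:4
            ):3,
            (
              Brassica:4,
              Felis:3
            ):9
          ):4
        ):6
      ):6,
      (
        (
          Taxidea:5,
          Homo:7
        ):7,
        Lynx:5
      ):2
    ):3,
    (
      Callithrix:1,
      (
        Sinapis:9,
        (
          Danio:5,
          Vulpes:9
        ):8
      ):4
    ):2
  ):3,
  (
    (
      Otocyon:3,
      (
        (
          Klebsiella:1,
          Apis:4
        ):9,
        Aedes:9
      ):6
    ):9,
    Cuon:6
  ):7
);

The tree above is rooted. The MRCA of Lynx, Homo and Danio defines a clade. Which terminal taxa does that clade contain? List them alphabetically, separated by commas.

Tracing Lynx: it sits inside ((Taxidea,Homo),Lynx).
Tracing Homo: it sits inside (Taxidea,Homo).
Tracing Danio: it sits inside (Danio,Vulpes).
The smallest clade enclosing all 3 is (((Castanea,(Zea,((Pseudotsuga,Xenopus),(Brassica,Felis)))),((Taxidea,Homo),Lynx)),(Callithrix,(Sinapis,(Danio,Vulpes)))); the answer is its 13 terminal taxa in alphabetical order.

Brassica, Callithrix, Castanea, Danio, Felis, Homo, Lynx, Pseudotsuga, Sinapis, Taxidea, Vulpes, Xenopus, Zea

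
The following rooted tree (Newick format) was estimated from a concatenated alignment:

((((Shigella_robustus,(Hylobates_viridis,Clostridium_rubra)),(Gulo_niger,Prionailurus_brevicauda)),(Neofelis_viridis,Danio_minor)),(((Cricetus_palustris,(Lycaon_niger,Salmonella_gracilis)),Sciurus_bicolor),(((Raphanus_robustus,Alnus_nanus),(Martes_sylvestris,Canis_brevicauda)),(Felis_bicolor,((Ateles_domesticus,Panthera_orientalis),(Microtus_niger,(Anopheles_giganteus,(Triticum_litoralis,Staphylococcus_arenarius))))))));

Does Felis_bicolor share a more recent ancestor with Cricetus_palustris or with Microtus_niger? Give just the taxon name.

Microtus_niger

The MRCA of Felis_bicolor and Microtus_niger subtends (Felis_bicolor,((Ateles_domesticus,Panthera_orientalis),(Microtus_niger,(Anopheles_giganteus,(Triticum_litoralis,Staphylococcus_arenarius))))) (7 taxa).
The MRCA of Felis_bicolor and Cricetus_palustris subtends (((Cricetus_palustris,(Lycaon_niger,Salmonella_gracilis)),Sciurus_bicolor),(((Raphanus_robustus,Alnus_nanus),(Martes_sylvestris,Canis_brevicauda)),(Felis_bicolor,((Ateles_domesticus,Panthera_orientalis),(Microtus_niger,(Anopheles_giganteus,(Triticum_litoralis,Staphylococcus_arenarius))))))) (15 taxa).
The first is nested inside the second, so Felis_bicolor shares a more recent common ancestor with Microtus_niger.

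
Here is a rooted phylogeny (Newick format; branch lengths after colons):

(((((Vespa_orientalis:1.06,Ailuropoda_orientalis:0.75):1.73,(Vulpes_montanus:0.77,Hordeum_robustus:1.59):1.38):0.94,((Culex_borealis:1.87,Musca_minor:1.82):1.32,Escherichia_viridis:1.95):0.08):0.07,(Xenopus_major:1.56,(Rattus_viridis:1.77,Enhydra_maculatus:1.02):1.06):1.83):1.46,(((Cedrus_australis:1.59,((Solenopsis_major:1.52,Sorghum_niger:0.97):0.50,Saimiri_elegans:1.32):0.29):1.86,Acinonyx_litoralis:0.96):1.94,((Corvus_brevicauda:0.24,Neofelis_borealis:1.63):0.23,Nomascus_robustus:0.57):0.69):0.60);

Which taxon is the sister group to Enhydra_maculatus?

Rattus_viridis

Enhydra_maculatus attaches to the tree at the node subtending (Rattus_viridis,Enhydra_maculatus).
The other lineage descending from that same node — the sister group — is the single tip Rattus_viridis.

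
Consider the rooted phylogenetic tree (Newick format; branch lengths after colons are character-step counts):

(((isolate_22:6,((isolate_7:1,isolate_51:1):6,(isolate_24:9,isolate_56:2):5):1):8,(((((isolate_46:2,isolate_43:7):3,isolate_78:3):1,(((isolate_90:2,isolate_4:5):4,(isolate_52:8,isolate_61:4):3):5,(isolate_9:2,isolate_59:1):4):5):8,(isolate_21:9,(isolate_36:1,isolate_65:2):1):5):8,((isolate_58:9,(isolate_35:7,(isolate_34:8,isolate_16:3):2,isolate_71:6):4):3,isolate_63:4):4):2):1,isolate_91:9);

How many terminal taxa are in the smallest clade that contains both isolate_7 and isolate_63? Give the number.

The MRCA of isolate_7 and isolate_63 is the node subtending ((isolate_22,((isolate_7,isolate_51),(isolate_24,isolate_56))),(((((isolate_46,isolate_43),isolate_78),(((isolate_90,isolate_4),(isolate_52,isolate_61)),(isolate_9,isolate_59))),(isolate_21,(isolate_36,isolate_65))),((isolate_58,(isolate_35,(isolate_34,isolate_16),isolate_71)),isolate_63))).
That clade contains 23 terminal taxa: isolate_16, isolate_21, isolate_22, isolate_24, isolate_34, isolate_35, isolate_36, isolate_4, isolate_43, isolate_46, isolate_51, isolate_52, isolate_56, isolate_58, isolate_59, isolate_61, isolate_63, isolate_65, isolate_7, isolate_71, isolate_78, isolate_9, isolate_90.

23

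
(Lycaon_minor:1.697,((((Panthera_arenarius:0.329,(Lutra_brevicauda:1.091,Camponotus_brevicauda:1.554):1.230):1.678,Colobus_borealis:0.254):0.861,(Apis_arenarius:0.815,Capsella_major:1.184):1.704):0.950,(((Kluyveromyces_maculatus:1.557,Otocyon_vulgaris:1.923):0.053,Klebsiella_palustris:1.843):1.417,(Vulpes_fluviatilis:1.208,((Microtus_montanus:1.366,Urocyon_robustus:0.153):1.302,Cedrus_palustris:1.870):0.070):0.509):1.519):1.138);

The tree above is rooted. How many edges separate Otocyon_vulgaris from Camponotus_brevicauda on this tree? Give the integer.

The MRCA of Otocyon_vulgaris and Camponotus_brevicauda is the node subtending ((((Panthera_arenarius,(Lutra_brevicauda,Camponotus_brevicauda)),Colobus_borealis),(Apis_arenarius,Capsella_major)),(((Kluyveromyces_maculatus,Otocyon_vulgaris),Klebsiella_palustris),(Vulpes_fluviatilis,((Microtus_montanus,Urocyon_robustus),Cedrus_palustris)))).
From Otocyon_vulgaris up to that node: 4 branches. From Camponotus_brevicauda up to the same node: 5 branches. Total: 4 + 5 = 9.

9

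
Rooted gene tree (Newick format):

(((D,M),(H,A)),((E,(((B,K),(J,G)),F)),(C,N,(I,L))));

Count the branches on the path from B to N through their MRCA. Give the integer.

The MRCA of B and N is the node subtending ((E,(((B,K),(J,G)),F)),(C,N,(I,L))).
From B up to that node: 5 branches. From N up to the same node: 2 branches. Total: 5 + 2 = 7.

7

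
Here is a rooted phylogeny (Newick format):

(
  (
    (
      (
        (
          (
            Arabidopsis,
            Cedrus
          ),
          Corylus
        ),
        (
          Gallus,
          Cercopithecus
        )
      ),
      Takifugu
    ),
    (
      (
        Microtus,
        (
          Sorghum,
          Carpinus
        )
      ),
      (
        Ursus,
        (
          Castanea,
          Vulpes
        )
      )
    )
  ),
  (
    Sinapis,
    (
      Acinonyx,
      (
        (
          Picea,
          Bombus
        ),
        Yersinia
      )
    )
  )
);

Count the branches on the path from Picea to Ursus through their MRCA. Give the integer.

The MRCA of Picea and Ursus is the root of the tree.
From Picea up to that node: 5 branches. From Ursus up to the same node: 4 branches. Total: 5 + 4 = 9.

9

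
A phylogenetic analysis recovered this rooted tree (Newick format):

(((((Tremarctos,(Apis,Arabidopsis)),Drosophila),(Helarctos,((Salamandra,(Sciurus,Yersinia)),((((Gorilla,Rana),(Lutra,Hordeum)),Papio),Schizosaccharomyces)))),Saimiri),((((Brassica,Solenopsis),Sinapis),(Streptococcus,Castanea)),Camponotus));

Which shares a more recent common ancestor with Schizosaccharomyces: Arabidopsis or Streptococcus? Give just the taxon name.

The MRCA of Schizosaccharomyces and Arabidopsis subtends (((Tremarctos,(Apis,Arabidopsis)),Drosophila),(Helarctos,((Salamandra,(Sciurus,Yersinia)),((((Gorilla,Rana),(Lutra,Hordeum)),Papio),Schizosaccharomyces)))) (14 taxa).
The MRCA of Schizosaccharomyces and Streptococcus is the root, subtending the entire tree (21 taxa).
The first is nested inside the second, so Schizosaccharomyces shares a more recent common ancestor with Arabidopsis.

Arabidopsis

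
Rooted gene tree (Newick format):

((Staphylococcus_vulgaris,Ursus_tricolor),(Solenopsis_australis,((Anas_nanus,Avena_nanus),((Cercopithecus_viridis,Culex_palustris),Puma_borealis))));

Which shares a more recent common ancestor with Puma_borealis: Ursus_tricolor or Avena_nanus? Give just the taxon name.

Avena_nanus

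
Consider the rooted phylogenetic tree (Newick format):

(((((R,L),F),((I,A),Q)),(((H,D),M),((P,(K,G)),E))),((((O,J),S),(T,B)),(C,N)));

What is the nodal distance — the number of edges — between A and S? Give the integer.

The MRCA of A and S is the root of the tree.
From A up to that node: 5 branches. From S up to the same node: 4 branches. Total: 5 + 4 = 9.

9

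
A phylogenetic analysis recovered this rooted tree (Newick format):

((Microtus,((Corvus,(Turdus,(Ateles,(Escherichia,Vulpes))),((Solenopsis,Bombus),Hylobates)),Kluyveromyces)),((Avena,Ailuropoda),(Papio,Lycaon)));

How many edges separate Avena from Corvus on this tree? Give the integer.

7

The MRCA of Avena and Corvus is the root of the tree.
From Avena up to that node: 3 branches. From Corvus up to the same node: 4 branches. Total: 3 + 4 = 7.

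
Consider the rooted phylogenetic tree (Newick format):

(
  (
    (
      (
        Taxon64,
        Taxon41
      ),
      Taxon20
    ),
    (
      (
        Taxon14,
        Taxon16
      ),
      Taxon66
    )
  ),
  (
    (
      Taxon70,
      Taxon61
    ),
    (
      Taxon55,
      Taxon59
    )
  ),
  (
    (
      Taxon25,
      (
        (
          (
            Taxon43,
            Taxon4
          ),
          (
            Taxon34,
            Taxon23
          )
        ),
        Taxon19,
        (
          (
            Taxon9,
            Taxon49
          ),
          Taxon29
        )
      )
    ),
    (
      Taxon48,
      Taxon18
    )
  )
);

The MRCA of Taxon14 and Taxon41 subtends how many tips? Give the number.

The MRCA of Taxon14 and Taxon41 is the node subtending (((Taxon64,Taxon41),Taxon20),((Taxon14,Taxon16),Taxon66)).
That clade contains 6 terminal taxa: Taxon14, Taxon16, Taxon20, Taxon41, Taxon64, Taxon66.

6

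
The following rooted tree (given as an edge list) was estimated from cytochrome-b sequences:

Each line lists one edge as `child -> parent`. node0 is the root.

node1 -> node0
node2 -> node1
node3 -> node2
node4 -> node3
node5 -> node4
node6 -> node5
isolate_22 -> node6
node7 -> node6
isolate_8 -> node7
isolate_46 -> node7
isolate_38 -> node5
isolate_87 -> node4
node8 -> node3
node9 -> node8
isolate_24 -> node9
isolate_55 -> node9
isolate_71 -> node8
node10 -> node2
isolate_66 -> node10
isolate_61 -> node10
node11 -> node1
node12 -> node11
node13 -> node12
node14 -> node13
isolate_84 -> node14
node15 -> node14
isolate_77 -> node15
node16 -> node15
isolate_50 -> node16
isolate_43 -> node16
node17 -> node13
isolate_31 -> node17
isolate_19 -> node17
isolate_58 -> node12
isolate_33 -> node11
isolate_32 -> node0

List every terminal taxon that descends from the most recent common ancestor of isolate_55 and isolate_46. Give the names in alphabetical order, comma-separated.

Tracing isolate_55: it sits inside (isolate_24,isolate_55).
Tracing isolate_46: it sits inside (isolate_8,isolate_46).
The smallest clade enclosing both is ((((isolate_22,(isolate_8,isolate_46)),isolate_38),isolate_87),((isolate_24,isolate_55),isolate_71)); the answer is its 8 terminal taxa in alphabetical order.

isolate_22, isolate_24, isolate_38, isolate_46, isolate_55, isolate_71, isolate_8, isolate_87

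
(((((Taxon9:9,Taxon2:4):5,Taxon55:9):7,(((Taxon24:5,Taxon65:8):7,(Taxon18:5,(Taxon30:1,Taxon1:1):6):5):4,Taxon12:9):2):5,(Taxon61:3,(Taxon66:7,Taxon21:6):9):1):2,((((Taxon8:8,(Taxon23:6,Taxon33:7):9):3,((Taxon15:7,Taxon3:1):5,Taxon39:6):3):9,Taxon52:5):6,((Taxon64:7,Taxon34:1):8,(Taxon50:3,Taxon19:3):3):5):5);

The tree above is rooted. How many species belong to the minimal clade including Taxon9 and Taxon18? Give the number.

The MRCA of Taxon9 and Taxon18 is the node subtending (((Taxon9,Taxon2),Taxon55),(((Taxon24,Taxon65),(Taxon18,(Taxon30,Taxon1))),Taxon12)).
That clade contains 9 terminal taxa: Taxon1, Taxon12, Taxon18, Taxon2, Taxon24, Taxon30, Taxon55, Taxon65, Taxon9.

9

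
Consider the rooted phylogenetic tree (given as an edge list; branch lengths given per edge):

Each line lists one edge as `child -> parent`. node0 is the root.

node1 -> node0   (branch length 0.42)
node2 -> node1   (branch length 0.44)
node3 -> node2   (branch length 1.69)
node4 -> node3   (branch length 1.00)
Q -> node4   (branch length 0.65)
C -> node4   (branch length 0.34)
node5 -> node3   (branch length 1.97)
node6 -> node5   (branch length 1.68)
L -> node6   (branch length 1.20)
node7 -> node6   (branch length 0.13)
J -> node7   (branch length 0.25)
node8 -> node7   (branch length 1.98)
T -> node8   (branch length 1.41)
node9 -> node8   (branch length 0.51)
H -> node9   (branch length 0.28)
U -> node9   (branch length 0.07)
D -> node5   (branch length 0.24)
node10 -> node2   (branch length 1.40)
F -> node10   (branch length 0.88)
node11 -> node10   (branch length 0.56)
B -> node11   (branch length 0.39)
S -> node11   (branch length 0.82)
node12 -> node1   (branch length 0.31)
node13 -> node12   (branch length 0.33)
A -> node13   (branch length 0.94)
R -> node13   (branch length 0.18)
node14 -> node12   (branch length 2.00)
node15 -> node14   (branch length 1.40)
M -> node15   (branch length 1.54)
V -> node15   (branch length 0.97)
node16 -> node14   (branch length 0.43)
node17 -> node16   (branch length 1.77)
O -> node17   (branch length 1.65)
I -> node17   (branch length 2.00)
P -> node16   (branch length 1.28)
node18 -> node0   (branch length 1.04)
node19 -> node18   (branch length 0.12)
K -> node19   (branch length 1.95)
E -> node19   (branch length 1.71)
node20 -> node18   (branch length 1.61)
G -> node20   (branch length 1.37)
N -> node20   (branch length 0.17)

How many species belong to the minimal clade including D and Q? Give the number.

The MRCA of D and Q is the node subtending ((Q,C),((L,(J,(T,(H,U)))),D)).
That clade contains 8 terminal taxa: C, D, H, J, L, Q, T, U.

8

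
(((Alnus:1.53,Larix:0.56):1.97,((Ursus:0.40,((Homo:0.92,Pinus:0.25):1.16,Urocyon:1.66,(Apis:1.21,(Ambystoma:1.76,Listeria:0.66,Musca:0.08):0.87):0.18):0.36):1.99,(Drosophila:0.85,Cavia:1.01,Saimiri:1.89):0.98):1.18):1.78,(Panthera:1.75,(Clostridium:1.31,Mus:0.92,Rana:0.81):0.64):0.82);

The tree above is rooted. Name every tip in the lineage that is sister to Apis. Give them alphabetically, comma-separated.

Apis attaches to the tree at the node subtending (Apis,(Ambystoma,Listeria,Musca)).
The other lineage descending from that same node — the sister group — is (Ambystoma,Listeria,Musca); its 3 tips in alphabetical order are the answer.

Ambystoma, Listeria, Musca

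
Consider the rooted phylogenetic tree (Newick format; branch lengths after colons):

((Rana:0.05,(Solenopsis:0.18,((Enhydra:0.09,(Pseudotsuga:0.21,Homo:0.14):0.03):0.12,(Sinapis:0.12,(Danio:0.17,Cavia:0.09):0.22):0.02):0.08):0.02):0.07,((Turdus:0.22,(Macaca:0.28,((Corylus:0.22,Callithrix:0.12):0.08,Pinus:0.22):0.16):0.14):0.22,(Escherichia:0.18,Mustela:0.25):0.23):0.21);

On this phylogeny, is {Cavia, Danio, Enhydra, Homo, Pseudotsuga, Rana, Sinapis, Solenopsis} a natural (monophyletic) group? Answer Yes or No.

The most recent common ancestor of these taxa subtends (Rana,(Solenopsis,((Enhydra,(Pseudotsuga,Homo)),(Sinapis,(Danio,Cavia))))).
That clade has exactly 8 tips — every listed taxon and nothing else — so the group is monophyletic.

Yes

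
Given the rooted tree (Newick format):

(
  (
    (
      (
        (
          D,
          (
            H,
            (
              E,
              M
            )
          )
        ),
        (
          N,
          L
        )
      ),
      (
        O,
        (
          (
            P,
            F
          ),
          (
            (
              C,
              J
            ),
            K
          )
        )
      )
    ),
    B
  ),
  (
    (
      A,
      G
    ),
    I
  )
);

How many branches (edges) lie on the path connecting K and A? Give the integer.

The MRCA of K and A is the root of the tree.
From K up to that node: 6 branches. From A up to the same node: 3 branches. Total: 6 + 3 = 9.

9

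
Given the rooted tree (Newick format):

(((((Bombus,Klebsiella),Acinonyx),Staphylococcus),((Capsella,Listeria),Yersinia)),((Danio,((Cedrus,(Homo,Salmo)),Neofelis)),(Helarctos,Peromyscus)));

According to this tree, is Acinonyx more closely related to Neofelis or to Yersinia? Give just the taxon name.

Yersinia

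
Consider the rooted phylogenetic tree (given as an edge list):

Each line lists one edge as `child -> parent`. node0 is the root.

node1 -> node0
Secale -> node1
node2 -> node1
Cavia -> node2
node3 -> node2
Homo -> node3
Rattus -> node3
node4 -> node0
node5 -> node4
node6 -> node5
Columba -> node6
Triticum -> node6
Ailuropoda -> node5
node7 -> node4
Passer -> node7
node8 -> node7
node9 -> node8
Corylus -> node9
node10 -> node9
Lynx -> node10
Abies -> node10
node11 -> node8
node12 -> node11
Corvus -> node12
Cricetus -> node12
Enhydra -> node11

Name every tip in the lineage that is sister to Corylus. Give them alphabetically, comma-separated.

Abies, Lynx

Corylus attaches to the tree at the node subtending (Corylus,(Lynx,Abies)).
The other lineage descending from that same node — the sister group — is (Lynx,Abies); its 2 tips in alphabetical order are the answer.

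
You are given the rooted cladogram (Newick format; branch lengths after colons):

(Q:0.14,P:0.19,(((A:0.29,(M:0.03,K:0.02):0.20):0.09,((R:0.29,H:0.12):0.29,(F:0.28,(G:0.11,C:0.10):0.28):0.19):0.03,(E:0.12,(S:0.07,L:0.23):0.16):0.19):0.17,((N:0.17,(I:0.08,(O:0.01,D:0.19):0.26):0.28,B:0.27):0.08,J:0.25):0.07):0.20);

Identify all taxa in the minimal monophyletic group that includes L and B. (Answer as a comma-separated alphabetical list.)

A, B, C, D, E, F, G, H, I, J, K, L, M, N, O, R, S

Tracing L: it sits inside (S,L).
Tracing B: it sits inside (N,(I,(O,D)),B).
The smallest clade enclosing both is (((A,(M,K)),((R,H),(F,(G,C))),(E,(S,L))),((N,(I,(O,D)),B),J)); the answer is its 17 terminal taxa in alphabetical order.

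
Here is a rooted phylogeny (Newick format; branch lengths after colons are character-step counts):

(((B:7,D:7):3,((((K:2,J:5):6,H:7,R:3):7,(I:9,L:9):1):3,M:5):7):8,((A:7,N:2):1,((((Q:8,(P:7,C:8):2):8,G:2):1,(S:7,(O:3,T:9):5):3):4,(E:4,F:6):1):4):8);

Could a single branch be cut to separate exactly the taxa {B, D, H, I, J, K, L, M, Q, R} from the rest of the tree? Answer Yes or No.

The MRCA of the listed taxa is the root, so the smallest clade containing them is the whole tree.
That clade also contains A, C, E, F, G, N, O, P, S, T, which are not in the proposed group, so the group is not monophyletic.

No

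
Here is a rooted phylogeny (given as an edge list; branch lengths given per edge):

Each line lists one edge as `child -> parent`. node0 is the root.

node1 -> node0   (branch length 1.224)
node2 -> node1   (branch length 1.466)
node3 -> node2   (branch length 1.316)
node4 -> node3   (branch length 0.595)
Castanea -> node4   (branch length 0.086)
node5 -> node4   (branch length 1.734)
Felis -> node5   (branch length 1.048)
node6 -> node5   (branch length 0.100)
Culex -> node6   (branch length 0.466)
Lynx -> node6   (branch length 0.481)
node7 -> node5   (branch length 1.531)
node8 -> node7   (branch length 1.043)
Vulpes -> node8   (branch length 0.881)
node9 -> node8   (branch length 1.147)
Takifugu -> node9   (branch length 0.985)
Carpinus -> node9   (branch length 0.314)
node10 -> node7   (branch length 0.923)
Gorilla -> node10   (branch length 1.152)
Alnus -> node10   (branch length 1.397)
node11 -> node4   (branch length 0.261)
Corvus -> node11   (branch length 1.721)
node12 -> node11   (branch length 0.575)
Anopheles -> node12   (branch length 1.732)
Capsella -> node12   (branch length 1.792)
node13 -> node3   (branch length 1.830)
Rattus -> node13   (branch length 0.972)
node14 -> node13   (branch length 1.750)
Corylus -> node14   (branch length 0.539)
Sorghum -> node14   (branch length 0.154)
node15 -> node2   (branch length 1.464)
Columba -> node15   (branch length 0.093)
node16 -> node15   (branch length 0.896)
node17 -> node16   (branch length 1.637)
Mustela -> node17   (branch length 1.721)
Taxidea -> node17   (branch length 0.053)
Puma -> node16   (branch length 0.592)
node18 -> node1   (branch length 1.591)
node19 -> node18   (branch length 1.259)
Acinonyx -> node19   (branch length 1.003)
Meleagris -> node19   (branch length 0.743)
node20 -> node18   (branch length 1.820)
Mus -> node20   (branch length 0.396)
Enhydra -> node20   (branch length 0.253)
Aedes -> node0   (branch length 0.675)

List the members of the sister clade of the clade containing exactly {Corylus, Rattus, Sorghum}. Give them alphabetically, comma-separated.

Alnus, Anopheles, Capsella, Carpinus, Castanea, Corvus, Culex, Felis, Gorilla, Lynx, Takifugu, Vulpes

The clade containing exactly {Corylus, Rattus, Sorghum} attaches to the tree at the node subtending ((Castanea,(Felis,(Culex,Lynx),((Vulpes,(Takifugu,Carpinus)),(Gorilla,Alnus))),(Corvus,(Anopheles,Capsella))),(Rattus,(Corylus,Sorghum))).
The other lineage descending from that same node — the sister group — is (Castanea,(Felis,(Culex,Lynx),((Vulpes,(Takifugu,Carpinus)),(Gorilla,Alnus))),(Corvus,(Anopheles,Capsella))); its 12 tips in alphabetical order are the answer.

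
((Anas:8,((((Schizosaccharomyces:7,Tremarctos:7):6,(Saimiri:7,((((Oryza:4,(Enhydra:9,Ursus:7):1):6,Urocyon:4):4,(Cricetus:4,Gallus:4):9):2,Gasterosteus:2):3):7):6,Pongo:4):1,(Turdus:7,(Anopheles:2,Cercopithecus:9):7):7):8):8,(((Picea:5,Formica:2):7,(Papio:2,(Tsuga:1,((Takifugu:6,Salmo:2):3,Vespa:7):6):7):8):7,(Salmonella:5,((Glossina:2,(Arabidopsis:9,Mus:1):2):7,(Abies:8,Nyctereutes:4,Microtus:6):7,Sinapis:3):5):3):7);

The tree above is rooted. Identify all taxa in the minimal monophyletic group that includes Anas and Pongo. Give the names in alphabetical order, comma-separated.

Anas, Anopheles, Cercopithecus, Cricetus, Enhydra, Gallus, Gasterosteus, Oryza, Pongo, Saimiri, Schizosaccharomyces, Tremarctos, Turdus, Urocyon, Ursus

Tracing Anas: it sits inside (Anas,((((Schizosaccharomyces,Tremarctos),(Saimiri,((((Oryza,(Enhydra,Ursus)),Urocyon),(Cricetus,Gallus)),Gasterosteus))),Pongo),(Turdus,(Anopheles,Cercopithecus)))).
Tracing Pongo: it sits inside (((Schizosaccharomyces,Tremarctos),(Saimiri,((((Oryza,(Enhydra,Ursus)),Urocyon),(Cricetus,Gallus)),Gasterosteus))),Pongo).
The smallest clade enclosing both is (Anas,((((Schizosaccharomyces,Tremarctos),(Saimiri,((((Oryza,(Enhydra,Ursus)),Urocyon),(Cricetus,Gallus)),Gasterosteus))),Pongo),(Turdus,(Anopheles,Cercopithecus)))); the answer is its 15 terminal taxa in alphabetical order.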